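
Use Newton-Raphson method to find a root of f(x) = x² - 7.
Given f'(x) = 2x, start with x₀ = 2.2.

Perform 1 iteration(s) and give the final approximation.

f(x) = x² - 7
f'(x) = 2x
x₀ = 2.2

Newton-Raphson formula: x_{n+1} = x_n - f(x_n)/f'(x_n)

Iteration 1:
  f(2.200000) = -2.160000
  f'(2.200000) = 4.400000
  x_1 = 2.200000 - (-2.160000)/4.400000 = 2.690909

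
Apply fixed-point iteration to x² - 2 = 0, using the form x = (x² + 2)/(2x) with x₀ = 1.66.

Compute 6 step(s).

Equation: x² - 2 = 0
Fixed-point form: x = (x² + 2)/(2x)
x₀ = 1.66

x_1 = g(1.660000) = 1.432410
x_2 = g(1.432410) = 1.414329
x_3 = g(1.414329) = 1.414214
x_4 = g(1.414214) = 1.414214
x_5 = g(1.414214) = 1.414214
x_6 = g(1.414214) = 1.414214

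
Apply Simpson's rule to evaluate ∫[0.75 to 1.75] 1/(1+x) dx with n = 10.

f(x) = 1/(1+x)
a = 0.75, b = 1.75, n = 10
h = (b - a)/n = 0.100000

Simpson's rule: (h/3)[f(x₀) + 4f(x₁) + 2f(x₂) + ... + f(xₙ)]

x_0 = 0.7500, f(x_0) = 0.571429, coefficient = 1
x_1 = 0.8500, f(x_1) = 0.540541, coefficient = 4
x_2 = 0.9500, f(x_2) = 0.512821, coefficient = 2
x_3 = 1.0500, f(x_3) = 0.487805, coefficient = 4
x_4 = 1.1500, f(x_4) = 0.465116, coefficient = 2
x_5 = 1.2500, f(x_5) = 0.444444, coefficient = 4
x_6 = 1.3500, f(x_6) = 0.425532, coefficient = 2
x_7 = 1.4500, f(x_7) = 0.408163, coefficient = 4
x_8 = 1.5500, f(x_8) = 0.392157, coefficient = 2
x_9 = 1.6500, f(x_9) = 0.377358, coefficient = 4
x_10 = 1.7500, f(x_10) = 0.363636, coefficient = 1

I ≈ (0.100000/3) × 13.559563 = 0.451985
Exact value: 0.451985
Error: 0.000000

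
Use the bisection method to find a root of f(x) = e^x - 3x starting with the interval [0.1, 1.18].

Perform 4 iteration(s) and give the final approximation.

f(x) = e^x - 3x
Initial interval: [0.1, 1.18]

Iteration 1:
  c_1 = (0.100000 + 1.180000)/2 = 0.640000
  f(c_1) = f(0.640000) = -0.023519
  f(a) × f(c) < 0, new interval: [0.100000, 0.640000]
Iteration 2:
  c_2 = (0.100000 + 0.640000)/2 = 0.370000
  f(c_2) = f(0.370000) = 0.337735
  f(a) × f(c) ≥ 0, new interval: [0.370000, 0.640000]
Iteration 3:
  c_3 = (0.370000 + 0.640000)/2 = 0.505000
  f(c_3) = f(0.505000) = 0.141986
  f(a) × f(c) ≥ 0, new interval: [0.505000, 0.640000]
Iteration 4:
  c_4 = (0.505000 + 0.640000)/2 = 0.572500
  f(c_4) = f(0.572500) = 0.055193
  f(a) × f(c) ≥ 0, new interval: [0.572500, 0.640000]

After 4 iteration(s), the approximation is c_4 = 0.572500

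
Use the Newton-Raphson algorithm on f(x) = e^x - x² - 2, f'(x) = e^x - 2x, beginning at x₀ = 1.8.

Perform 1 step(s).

f(x) = e^x - x² - 2
f'(x) = e^x - 2x
x₀ = 1.8

Newton-Raphson formula: x_{n+1} = x_n - f(x_n)/f'(x_n)

Iteration 1:
  f(1.800000) = 0.809647
  f'(1.800000) = 2.449647
  x_1 = 1.800000 - 0.809647/2.449647 = 1.469484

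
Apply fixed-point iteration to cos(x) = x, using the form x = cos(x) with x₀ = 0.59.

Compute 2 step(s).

Equation: cos(x) = x
Fixed-point form: x = cos(x)
x₀ = 0.59

x_1 = g(0.590000) = 0.830941
x_2 = g(0.830941) = 0.674181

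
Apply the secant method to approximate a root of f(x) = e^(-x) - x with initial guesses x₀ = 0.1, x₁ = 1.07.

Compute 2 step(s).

f(x) = e^(-x) - x
x₀ = 0.1, x₁ = 1.07

Secant formula: x_{n+1} = x_n - f(x_n)(x_n - x_{n-1})/(f(x_n) - f(x_{n-1}))

Iteration 1:
  f(0.100000) = 0.804837
  f(1.070000) = -0.726991
  x_2 = 1.070000 - (-0.726991)×(1.070000 - 0.100000)/(-0.726991 - 0.804837)
       = 0.609647
Iteration 2:
  f(1.070000) = -0.726991
  f(0.609647) = -0.066105
  x_3 = 0.609647 - (-0.066105)×(0.609647 - 1.070000)/(-0.066105 - (-0.726991))
       = 0.563601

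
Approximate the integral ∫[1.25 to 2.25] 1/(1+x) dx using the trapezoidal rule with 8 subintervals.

f(x) = 1/(1+x)
a = 1.25, b = 2.25, n = 8
h = (b - a)/n = 0.125000

Trapezoidal rule: (h/2)[f(x₀) + 2f(x₁) + 2f(x₂) + ... + f(xₙ)]

x_0 = 1.2500, f(x_0) = 0.444444, coefficient = 1
x_1 = 1.3750, f(x_1) = 0.421053, coefficient = 2
x_2 = 1.5000, f(x_2) = 0.400000, coefficient = 2
x_3 = 1.6250, f(x_3) = 0.380952, coefficient = 2
x_4 = 1.7500, f(x_4) = 0.363636, coefficient = 2
x_5 = 1.8750, f(x_5) = 0.347826, coefficient = 2
x_6 = 2.0000, f(x_6) = 0.333333, coefficient = 2
x_7 = 2.1250, f(x_7) = 0.320000, coefficient = 2
x_8 = 2.2500, f(x_8) = 0.307692, coefficient = 1

I ≈ (0.125000/2) × 5.885738 = 0.367859
Exact value: 0.367725
Error: 0.000134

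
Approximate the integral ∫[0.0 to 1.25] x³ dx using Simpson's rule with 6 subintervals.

f(x) = x³
a = 0.0, b = 1.25, n = 6
h = (b - a)/n = 0.208333

Simpson's rule: (h/3)[f(x₀) + 4f(x₁) + 2f(x₂) + ... + f(xₙ)]

x_0 = 0.0000, f(x_0) = 0.000000, coefficient = 1
x_1 = 0.2083, f(x_1) = 0.009042, coefficient = 4
x_2 = 0.4167, f(x_2) = 0.072338, coefficient = 2
x_3 = 0.6250, f(x_3) = 0.244141, coefficient = 4
x_4 = 0.8333, f(x_4) = 0.578704, coefficient = 2
x_5 = 1.0417, f(x_5) = 1.130281, coefficient = 4
x_6 = 1.2500, f(x_6) = 1.953125, coefficient = 1

I ≈ (0.208333/3) × 8.789062 = 0.610352
Exact value: 0.610352
Error: 0.000000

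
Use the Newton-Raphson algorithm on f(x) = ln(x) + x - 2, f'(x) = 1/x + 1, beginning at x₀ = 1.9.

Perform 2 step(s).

f(x) = ln(x) + x - 2
f'(x) = 1/x + 1
x₀ = 1.9

Newton-Raphson formula: x_{n+1} = x_n - f(x_n)/f'(x_n)

Iteration 1:
  f(1.900000) = 0.541854
  f'(1.900000) = 1.526316
  x_1 = 1.900000 - 0.541854/1.526316 = 1.544992
Iteration 2:
  f(1.544992) = -0.019989
  f'(1.544992) = 1.647252
  x_2 = 1.544992 - (-0.019989)/1.647252 = 1.557127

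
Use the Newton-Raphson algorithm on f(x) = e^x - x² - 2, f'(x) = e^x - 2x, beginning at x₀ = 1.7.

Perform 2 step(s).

f(x) = e^x - x² - 2
f'(x) = e^x - 2x
x₀ = 1.7

Newton-Raphson formula: x_{n+1} = x_n - f(x_n)/f'(x_n)

Iteration 1:
  f(1.700000) = 0.583947
  f'(1.700000) = 2.073947
  x_1 = 1.700000 - 0.583947/2.073947 = 1.418437
Iteration 2:
  f(1.418437) = 0.118695
  f'(1.418437) = 1.293785
  x_2 = 1.418437 - 0.118695/1.293785 = 1.326694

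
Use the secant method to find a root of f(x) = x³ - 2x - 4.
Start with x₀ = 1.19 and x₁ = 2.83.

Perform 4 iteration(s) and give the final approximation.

f(x) = x³ - 2x - 4
x₀ = 1.19, x₁ = 2.83

Secant formula: x_{n+1} = x_n - f(x_n)(x_n - x_{n-1})/(f(x_n) - f(x_{n-1}))

Iteration 1:
  f(1.190000) = -4.694841
  f(2.830000) = 13.005187
  x_2 = 2.830000 - 13.005187×(2.830000 - 1.190000)/(13.005187 - (-4.694841))
       = 1.625002
Iteration 2:
  f(2.830000) = 13.005187
  f(1.625002) = -2.958975
  x_3 = 1.625002 - (-2.958975)×(1.625002 - 2.830000)/(-2.958975 - 13.005187)
       = 1.848349
Iteration 3:
  f(1.625002) = -2.958975
  f(1.848349) = -1.382007
  x_4 = 1.848349 - (-1.382007)×(1.848349 - 1.625002)/(-1.382007 - (-2.958975))
       = 2.044084
Iteration 4:
  f(1.848349) = -1.382007
  f(2.044084) = 0.452591
  x_5 = 2.044084 - 0.452591×(2.044084 - 1.848349)/(0.452591 - (-1.382007))
       = 1.995797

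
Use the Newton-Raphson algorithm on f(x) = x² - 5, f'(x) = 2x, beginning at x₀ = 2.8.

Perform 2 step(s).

f(x) = x² - 5
f'(x) = 2x
x₀ = 2.8

Newton-Raphson formula: x_{n+1} = x_n - f(x_n)/f'(x_n)

Iteration 1:
  f(2.800000) = 2.840000
  f'(2.800000) = 5.600000
  x_1 = 2.800000 - 2.840000/5.600000 = 2.292857
Iteration 2:
  f(2.292857) = 0.257194
  f'(2.292857) = 4.585714
  x_2 = 2.292857 - 0.257194/4.585714 = 2.236771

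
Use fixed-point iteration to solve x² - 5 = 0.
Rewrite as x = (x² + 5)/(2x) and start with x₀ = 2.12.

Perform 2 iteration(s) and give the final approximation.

Equation: x² - 5 = 0
Fixed-point form: x = (x² + 5)/(2x)
x₀ = 2.12

x_1 = g(2.120000) = 2.239245
x_2 = g(2.239245) = 2.236070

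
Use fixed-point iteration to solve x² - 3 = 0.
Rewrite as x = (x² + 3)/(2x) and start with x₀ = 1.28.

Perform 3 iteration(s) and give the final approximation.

Equation: x² - 3 = 0
Fixed-point form: x = (x² + 3)/(2x)
x₀ = 1.28

x_1 = g(1.280000) = 1.811875
x_2 = g(1.811875) = 1.733809
x_3 = g(1.733809) = 1.732052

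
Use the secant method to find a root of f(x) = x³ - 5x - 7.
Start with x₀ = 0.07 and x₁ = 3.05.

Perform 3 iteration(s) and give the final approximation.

f(x) = x³ - 5x - 7
x₀ = 0.07, x₁ = 3.05

Secant formula: x_{n+1} = x_n - f(x_n)(x_n - x_{n-1})/(f(x_n) - f(x_{n-1}))

Iteration 1:
  f(0.070000) = -7.349657
  f(3.050000) = 6.122625
  x_2 = 3.050000 - 6.122625×(3.050000 - 0.070000)/(6.122625 - (-7.349657))
       = 1.695707
Iteration 2:
  f(3.050000) = 6.122625
  f(1.695707) = -10.602663
  x_3 = 1.695707 - (-10.602663)×(1.695707 - 3.050000)/(-10.602663 - 6.122625)
       = 2.554234
Iteration 3:
  f(1.695707) = -10.602663
  f(2.554234) = -3.107064
  x_4 = 2.554234 - (-3.107064)×(2.554234 - 1.695707)/(-3.107064 - (-10.602663))
       = 2.910109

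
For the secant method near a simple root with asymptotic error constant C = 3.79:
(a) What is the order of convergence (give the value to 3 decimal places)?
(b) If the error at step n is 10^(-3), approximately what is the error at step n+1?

(a) Secant method has superlinear convergence with order φ = (1+√5)/2 ≈ 1.618.
    This means |e_{n+1}| ≈ C|e_n|^1.618.

(b) With |e_n| = 10^(-3) and C = 3.79:
    |e_{n+1}| ≈ 3.79 × (10^(-3))^1.618 = 3.79 × 10^(-4.85)

(a) ≈ 1.618 (golden ratio); (b) |e_{n+1}| ≈ 5.303e-05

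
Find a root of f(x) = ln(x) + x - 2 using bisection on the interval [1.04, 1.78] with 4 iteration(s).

f(x) = ln(x) + x - 2
Initial interval: [1.04, 1.78]

Iteration 1:
  c_1 = (1.040000 + 1.780000)/2 = 1.410000
  f(c_1) = f(1.410000) = -0.246410
  f(a) × f(c) ≥ 0, new interval: [1.410000, 1.780000]
Iteration 2:
  c_2 = (1.410000 + 1.780000)/2 = 1.595000
  f(c_2) = f(1.595000) = 0.061874
  f(a) × f(c) < 0, new interval: [1.410000, 1.595000]
Iteration 3:
  c_3 = (1.410000 + 1.595000)/2 = 1.502500
  f(c_3) = f(1.502500) = -0.090370
  f(a) × f(c) ≥ 0, new interval: [1.502500, 1.595000]
Iteration 4:
  c_4 = (1.502500 + 1.595000)/2 = 1.548750
  f(c_4) = f(1.548750) = -0.013802
  f(a) × f(c) ≥ 0, new interval: [1.548750, 1.595000]

After 4 iteration(s), the approximation is c_4 = 1.548750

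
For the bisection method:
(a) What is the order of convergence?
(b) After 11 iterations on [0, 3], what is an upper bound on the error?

(a) Bisection has linear (order 1) convergence; the error is halved each step.

(b) Error bound = (b-a)/2^n = (3 - 0)/2^{11}
    = 3/2^{11}

(a) 1 (linear); (b) error ≤ 1.46e-03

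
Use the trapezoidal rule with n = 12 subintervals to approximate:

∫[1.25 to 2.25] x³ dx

f(x) = x³
a = 1.25, b = 2.25, n = 12
h = (b - a)/n = 0.083333

Trapezoidal rule: (h/2)[f(x₀) + 2f(x₁) + 2f(x₂) + ... + f(xₙ)]

x_0 = 1.2500, f(x_0) = 1.953125, coefficient = 1
x_1 = 1.3333, f(x_1) = 2.370370, coefficient = 2
x_2 = 1.4167, f(x_2) = 2.843171, coefficient = 2
x_3 = 1.5000, f(x_3) = 3.375000, coefficient = 2
x_4 = 1.5833, f(x_4) = 3.969329, coefficient = 2
x_5 = 1.6667, f(x_5) = 4.629630, coefficient = 2
x_6 = 1.7500, f(x_6) = 5.359375, coefficient = 2
x_7 = 1.8333, f(x_7) = 6.162037, coefficient = 2
x_8 = 1.9167, f(x_8) = 7.041088, coefficient = 2
x_9 = 2.0000, f(x_9) = 8.000000, coefficient = 2
x_10 = 2.0833, f(x_10) = 9.042245, coefficient = 2
x_11 = 2.1667, f(x_11) = 10.171296, coefficient = 2
x_12 = 2.2500, f(x_12) = 11.390625, coefficient = 1

I ≈ (0.083333/2) × 139.270833 = 5.802951
Exact value: 5.796875
Error: 0.006076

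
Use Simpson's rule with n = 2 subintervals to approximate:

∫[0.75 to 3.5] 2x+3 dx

f(x) = 2x+3
a = 0.75, b = 3.5, n = 2
h = (b - a)/n = 1.375000

Simpson's rule: (h/3)[f(x₀) + 4f(x₁) + 2f(x₂) + ... + f(xₙ)]

x_0 = 0.7500, f(x_0) = 4.500000, coefficient = 1
x_1 = 2.1250, f(x_1) = 7.250000, coefficient = 4
x_2 = 3.5000, f(x_2) = 10.000000, coefficient = 1

I ≈ (1.375000/3) × 43.500000 = 19.937500
Exact value: 19.937500
Error: 0.000000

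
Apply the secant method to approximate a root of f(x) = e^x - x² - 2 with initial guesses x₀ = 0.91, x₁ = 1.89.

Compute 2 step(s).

f(x) = e^x - x² - 2
x₀ = 0.91, x₁ = 1.89

Secant formula: x_{n+1} = x_n - f(x_n)(x_n - x_{n-1})/(f(x_n) - f(x_{n-1}))

Iteration 1:
  f(0.910000) = -0.343777
  f(1.890000) = 1.047269
  x_2 = 1.890000 - 1.047269×(1.890000 - 0.910000)/(1.047269 - (-0.343777))
       = 1.152193
Iteration 2:
  f(1.890000) = 1.047269
  f(1.152193) = -0.162422
  x_3 = 1.152193 - (-0.162422)×(1.152193 - 1.890000)/(-0.162422 - 1.047269)
       = 1.251257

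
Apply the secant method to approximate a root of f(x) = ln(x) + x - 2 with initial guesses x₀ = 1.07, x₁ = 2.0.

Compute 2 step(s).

f(x) = ln(x) + x - 2
x₀ = 1.07, x₁ = 2.0

Secant formula: x_{n+1} = x_n - f(x_n)(x_n - x_{n-1})/(f(x_n) - f(x_{n-1}))

Iteration 1:
  f(1.070000) = -0.862341
  f(2.000000) = 0.693147
  x_2 = 2.000000 - 0.693147×(2.000000 - 1.070000)/(0.693147 - (-0.862341))
       = 1.585579
Iteration 2:
  f(2.000000) = 0.693147
  f(1.585579) = 0.046529
  x_3 = 1.585579 - 0.046529×(1.585579 - 2.000000)/(0.046529 - 0.693147)
       = 1.555759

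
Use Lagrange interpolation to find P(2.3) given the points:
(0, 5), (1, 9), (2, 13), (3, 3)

Lagrange interpolation formula:
P(x) = Σ yᵢ × Lᵢ(x)
where Lᵢ(x) = Π_{j≠i} (x - xⱼ)/(xᵢ - xⱼ)

L_0(2.3) = (2.3 - 1)/(0 - 1) × (2.3 - 2)/(0 - 2) × (2.3 - 3)/(0 - 3) = 0.045500
L_1(2.3) = (2.3 - 0)/(1 - 0) × (2.3 - 2)/(1 - 2) × (2.3 - 3)/(1 - 3) = -0.241500
L_2(2.3) = (2.3 - 0)/(2 - 0) × (2.3 - 1)/(2 - 1) × (2.3 - 3)/(2 - 3) = 1.046500
L_3(2.3) = (2.3 - 0)/(3 - 0) × (2.3 - 1)/(3 - 1) × (2.3 - 2)/(3 - 2) = 0.149500

P(2.3) = 5×L_0(2.3) + 9×L_1(2.3) + 13×L_2(2.3) + 3×L_3(2.3)
P(2.3) = 12.107000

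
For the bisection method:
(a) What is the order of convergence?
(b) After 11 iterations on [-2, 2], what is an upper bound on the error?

(a) Bisection has linear (order 1) convergence; the error is halved each step.

(b) Error bound = (b-a)/2^n = (2 - (-2))/2^{11}
    = 4/2^{11}

(a) 1 (linear); (b) error ≤ 1.95e-03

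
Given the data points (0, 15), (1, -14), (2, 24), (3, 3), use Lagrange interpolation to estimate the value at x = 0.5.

Lagrange interpolation formula:
P(x) = Σ yᵢ × Lᵢ(x)
where Lᵢ(x) = Π_{j≠i} (x - xⱼ)/(xᵢ - xⱼ)

L_0(0.5) = (0.5 - 1)/(0 - 1) × (0.5 - 2)/(0 - 2) × (0.5 - 3)/(0 - 3) = 0.312500
L_1(0.5) = (0.5 - 0)/(1 - 0) × (0.5 - 2)/(1 - 2) × (0.5 - 3)/(1 - 3) = 0.937500
L_2(0.5) = (0.5 - 0)/(2 - 0) × (0.5 - 1)/(2 - 1) × (0.5 - 3)/(2 - 3) = -0.312500
L_3(0.5) = (0.5 - 0)/(3 - 0) × (0.5 - 1)/(3 - 1) × (0.5 - 2)/(3 - 2) = 0.062500

P(0.5) = 15×L_0(0.5) + (-14)×L_1(0.5) + 24×L_2(0.5) + 3×L_3(0.5)
P(0.5) = -15.750000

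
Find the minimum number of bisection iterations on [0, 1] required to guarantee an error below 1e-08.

We need (b-a)/2^n ≤ 1e-08
(1 - 0)/2^n ≤ 1e-08
1/2^n ≤ 1e-08
2^n ≥ 100000000
n ≥ log₂(100000000) = 26.58
n ≥ 27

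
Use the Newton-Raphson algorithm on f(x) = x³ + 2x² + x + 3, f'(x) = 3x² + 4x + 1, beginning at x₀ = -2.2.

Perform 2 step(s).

f(x) = x³ + 2x² + x + 3
f'(x) = 3x² + 4x + 1
x₀ = -2.2

Newton-Raphson formula: x_{n+1} = x_n - f(x_n)/f'(x_n)

Iteration 1:
  f(-2.200000) = -0.168000
  f'(-2.200000) = 6.720000
  x_1 = -2.200000 - (-0.168000)/6.720000 = -2.175000
Iteration 2:
  f(-2.175000) = -0.002859
  f'(-2.175000) = 6.491875
  x_2 = -2.175000 - (-0.002859)/6.491875 = -2.174560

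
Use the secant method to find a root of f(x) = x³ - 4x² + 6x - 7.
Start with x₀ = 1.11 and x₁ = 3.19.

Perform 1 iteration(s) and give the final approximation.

f(x) = x³ - 4x² + 6x - 7
x₀ = 1.11, x₁ = 3.19

Secant formula: x_{n+1} = x_n - f(x_n)(x_n - x_{n-1})/(f(x_n) - f(x_{n-1}))

Iteration 1:
  f(1.110000) = -3.900769
  f(3.190000) = 3.897359
  x_2 = 3.190000 - 3.897359×(3.190000 - 1.110000)/(3.897359 - (-3.900769))
       = 2.150455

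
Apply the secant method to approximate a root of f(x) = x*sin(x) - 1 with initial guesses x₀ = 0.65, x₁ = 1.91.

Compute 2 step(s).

f(x) = x*sin(x) - 1
x₀ = 0.65, x₁ = 1.91

Secant formula: x_{n+1} = x_n - f(x_n)(x_n - x_{n-1})/(f(x_n) - f(x_{n-1}))

Iteration 1:
  f(0.650000) = -0.606629
  f(1.910000) = 0.801168
  x_2 = 1.910000 - 0.801168×(1.910000 - 0.650000)/(0.801168 - (-0.606629))
       = 1.192942
Iteration 2:
  f(1.910000) = 0.801168
  f(1.192942) = 0.108790
  x_3 = 1.192942 - 0.108790×(1.192942 - 1.910000)/(0.108790 - 0.801168)
       = 1.080274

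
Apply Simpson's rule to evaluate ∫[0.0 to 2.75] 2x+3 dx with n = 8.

f(x) = 2x+3
a = 0.0, b = 2.75, n = 8
h = (b - a)/n = 0.343750

Simpson's rule: (h/3)[f(x₀) + 4f(x₁) + 2f(x₂) + ... + f(xₙ)]

x_0 = 0.0000, f(x_0) = 3.000000, coefficient = 1
x_1 = 0.3438, f(x_1) = 3.687500, coefficient = 4
x_2 = 0.6875, f(x_2) = 4.375000, coefficient = 2
x_3 = 1.0312, f(x_3) = 5.062500, coefficient = 4
x_4 = 1.3750, f(x_4) = 5.750000, coefficient = 2
x_5 = 1.7188, f(x_5) = 6.437500, coefficient = 4
x_6 = 2.0625, f(x_6) = 7.125000, coefficient = 2
x_7 = 2.4062, f(x_7) = 7.812500, coefficient = 4
x_8 = 2.7500, f(x_8) = 8.500000, coefficient = 1

I ≈ (0.343750/3) × 138.000000 = 15.812500
Exact value: 15.812500
Error: 0.000000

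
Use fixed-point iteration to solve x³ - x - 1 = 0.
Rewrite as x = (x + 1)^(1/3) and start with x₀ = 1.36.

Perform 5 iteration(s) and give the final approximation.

Equation: x³ - x - 1 = 0
Fixed-point form: x = (x + 1)^(1/3)
x₀ = 1.36

x_1 = g(1.360000) = 1.331386
x_2 = g(1.331386) = 1.325983
x_3 = g(1.325983) = 1.324958
x_4 = g(1.324958) = 1.324764
x_5 = g(1.324764) = 1.324727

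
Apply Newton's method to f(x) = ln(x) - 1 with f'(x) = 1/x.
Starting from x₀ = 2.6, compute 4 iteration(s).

f(x) = ln(x) - 1
f'(x) = 1/x
x₀ = 2.6

Newton-Raphson formula: x_{n+1} = x_n - f(x_n)/f'(x_n)

Iteration 1:
  f(2.600000) = -0.044489
  f'(2.600000) = 0.384615
  x_1 = 2.600000 - (-0.044489)/0.384615 = 2.715670
Iteration 2:
  f(2.715670) = -0.000961
  f'(2.715670) = 0.368233
  x_2 = 2.715670 - (-0.000961)/0.368233 = 2.718281
Iteration 3:
  f(2.718281) = 0.000000
  f'(2.718281) = 0.367880
  x_3 = 2.718281 - 0.000000/0.367880 = 2.718282
Iteration 4:
  f(2.718282) = 0.000000
  f'(2.718282) = 0.367879
  x_4 = 2.718282 - 0.000000/0.367879 = 2.718282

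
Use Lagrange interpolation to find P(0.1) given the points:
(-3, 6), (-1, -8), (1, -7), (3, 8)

Lagrange interpolation formula:
P(x) = Σ yᵢ × Lᵢ(x)
where Lᵢ(x) = Π_{j≠i} (x - xⱼ)/(xᵢ - xⱼ)

L_0(0.1) = (0.1 - (-1))/(-3 - (-1)) × (0.1 - 1)/(-3 - 1) × (0.1 - 3)/(-3 - 3) = -0.059813
L_1(0.1) = (0.1 - (-3))/(-1 - (-3)) × (0.1 - 1)/(-1 - 1) × (0.1 - 3)/(-1 - 3) = 0.505687
L_2(0.1) = (0.1 - (-3))/(1 - (-3)) × (0.1 - (-1))/(1 - (-1)) × (0.1 - 3)/(1 - 3) = 0.618063
L_3(0.1) = (0.1 - (-3))/(3 - (-3)) × (0.1 - (-1))/(3 - (-1)) × (0.1 - 1)/(3 - 1) = -0.063938

P(0.1) = 6×L_0(0.1) + (-8)×L_1(0.1) + (-7)×L_2(0.1) + 8×L_3(0.1)
P(0.1) = -9.242313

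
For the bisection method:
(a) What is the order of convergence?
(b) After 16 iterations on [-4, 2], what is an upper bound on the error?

(a) Bisection has linear (order 1) convergence; the error is halved each step.

(b) Error bound = (b-a)/2^n = (2 - (-4))/2^{16}
    = 6/2^{16}

(a) 1 (linear); (b) error ≤ 9.16e-05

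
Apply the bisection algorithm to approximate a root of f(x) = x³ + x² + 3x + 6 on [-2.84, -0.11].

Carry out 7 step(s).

f(x) = x³ + x² + 3x + 6
Initial interval: [-2.84, -0.11]

Iteration 1:
  c_1 = (-2.840000 + (-0.110000))/2 = -1.475000
  f(c_1) = f(-1.475000) = 0.541578
  f(a) × f(c) < 0, new interval: [-2.840000, -1.475000]
Iteration 2:
  c_2 = (-2.840000 + (-1.475000))/2 = -2.157500
  f(c_2) = f(-2.157500) = -5.860438
  f(a) × f(c) ≥ 0, new interval: [-2.157500, -1.475000]
Iteration 3:
  c_3 = (-2.157500 + (-1.475000))/2 = -1.816250
  f(c_3) = f(-1.816250) = -2.141366
  f(a) × f(c) ≥ 0, new interval: [-1.816250, -1.475000]
Iteration 4:
  c_4 = (-1.816250 + (-1.475000))/2 = -1.645625
  f(c_4) = f(-1.645625) = -0.685280
  f(a) × f(c) ≥ 0, new interval: [-1.645625, -1.475000]
Iteration 5:
  c_5 = (-1.645625 + (-1.475000))/2 = -1.560312
  f(c_5) = f(-1.560312) = -0.045060
  f(a) × f(c) ≥ 0, new interval: [-1.560312, -1.475000]
Iteration 6:
  c_6 = (-1.560312 + (-1.475000))/2 = -1.517656
  f(c_6) = f(-1.517656) = 0.254724
  f(a) × f(c) < 0, new interval: [-1.560312, -1.517656]
Iteration 7:
  c_7 = (-1.560312 + (-1.517656))/2 = -1.538984
  f(c_7) = f(-1.538984) = 0.106477
  f(a) × f(c) < 0, new interval: [-1.560312, -1.538984]

After 7 iteration(s), the approximation is c_7 = -1.538984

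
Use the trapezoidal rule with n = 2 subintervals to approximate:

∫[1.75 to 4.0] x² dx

f(x) = x²
a = 1.75, b = 4.0, n = 2
h = (b - a)/n = 1.125000

Trapezoidal rule: (h/2)[f(x₀) + 2f(x₁) + 2f(x₂) + ... + f(xₙ)]

x_0 = 1.7500, f(x_0) = 3.062500, coefficient = 1
x_1 = 2.8750, f(x_1) = 8.265625, coefficient = 2
x_2 = 4.0000, f(x_2) = 16.000000, coefficient = 1

I ≈ (1.125000/2) × 35.593750 = 20.021484
Exact value: 19.546875
Error: 0.474609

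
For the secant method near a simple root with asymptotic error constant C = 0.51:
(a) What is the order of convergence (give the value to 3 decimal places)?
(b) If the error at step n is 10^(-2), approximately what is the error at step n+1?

(a) Secant method has superlinear convergence with order φ = (1+√5)/2 ≈ 1.618.
    This means |e_{n+1}| ≈ C|e_n|^1.618.

(b) With |e_n| = 10^(-2) and C = 0.51:
    |e_{n+1}| ≈ 0.51 × (10^(-2))^1.618 = 0.51 × 10^(-3.24)

(a) ≈ 1.618 (golden ratio); (b) |e_{n+1}| ≈ 2.961e-04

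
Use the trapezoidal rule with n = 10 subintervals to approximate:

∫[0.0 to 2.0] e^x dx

f(x) = e^x
a = 0.0, b = 2.0, n = 10
h = (b - a)/n = 0.200000

Trapezoidal rule: (h/2)[f(x₀) + 2f(x₁) + 2f(x₂) + ... + f(xₙ)]

x_0 = 0.0000, f(x_0) = 1.000000, coefficient = 1
x_1 = 0.2000, f(x_1) = 1.221403, coefficient = 2
x_2 = 0.4000, f(x_2) = 1.491825, coefficient = 2
x_3 = 0.6000, f(x_3) = 1.822119, coefficient = 2
x_4 = 0.8000, f(x_4) = 2.225541, coefficient = 2
x_5 = 1.0000, f(x_5) = 2.718282, coefficient = 2
x_6 = 1.2000, f(x_6) = 3.320117, coefficient = 2
x_7 = 1.4000, f(x_7) = 4.055200, coefficient = 2
x_8 = 1.6000, f(x_8) = 4.953032, coefficient = 2
x_9 = 1.8000, f(x_9) = 6.049647, coefficient = 2
x_10 = 2.0000, f(x_10) = 7.389056, coefficient = 1

I ≈ (0.200000/2) × 64.103388 = 6.410339
Exact value: 6.389056
Error: 0.021283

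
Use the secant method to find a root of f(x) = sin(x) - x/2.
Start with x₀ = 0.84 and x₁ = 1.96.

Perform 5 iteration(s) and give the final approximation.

f(x) = sin(x) - x/2
x₀ = 0.84, x₁ = 1.96

Secant formula: x_{n+1} = x_n - f(x_n)(x_n - x_{n-1})/(f(x_n) - f(x_{n-1}))

Iteration 1:
  f(0.840000) = 0.324643
  f(1.960000) = -0.054788
  x_2 = 1.960000 - (-0.054788)×(1.960000 - 0.840000)/(-0.054788 - 0.324643)
       = 1.798276
Iteration 2:
  f(1.960000) = -0.054788
  f(1.798276) = 0.075100
  x_3 = 1.798276 - 0.075100×(1.798276 - 1.960000)/(0.075100 - (-0.054788))
       = 1.891783
Iteration 3:
  f(1.798276) = 0.075100
  f(1.891783) = 0.003033
  x_4 = 1.891783 - 0.003033×(1.891783 - 1.798276)/(0.003033 - 0.075100)
       = 1.895718
Iteration 4:
  f(1.891783) = 0.003033
  f(1.895718) = -0.000184
  x_5 = 1.895718 - (-0.000184)×(1.895718 - 1.891783)/(-0.000184 - 0.003033)
       = 1.895494
Iteration 5:
  f(1.895718) = -0.000184
  f(1.895494) = 0.000000
  x_6 = 1.895494 - 0.000000×(1.895494 - 1.895718)/(0.000000 - (-0.000184))
       = 1.895494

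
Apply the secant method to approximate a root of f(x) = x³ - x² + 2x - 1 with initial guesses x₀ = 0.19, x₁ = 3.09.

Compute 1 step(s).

f(x) = x³ - x² + 2x - 1
x₀ = 0.19, x₁ = 3.09

Secant formula: x_{n+1} = x_n - f(x_n)(x_n - x_{n-1})/(f(x_n) - f(x_{n-1}))

Iteration 1:
  f(0.190000) = -0.649241
  f(3.090000) = 25.135529
  x_2 = 3.090000 - 25.135529×(3.090000 - 0.190000)/(25.135529 - (-0.649241))
       = 0.263020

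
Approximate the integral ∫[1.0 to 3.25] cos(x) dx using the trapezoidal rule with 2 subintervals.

f(x) = cos(x)
a = 1.0, b = 3.25, n = 2
h = (b - a)/n = 1.125000

Trapezoidal rule: (h/2)[f(x₀) + 2f(x₁) + 2f(x₂) + ... + f(xₙ)]

x_0 = 1.0000, f(x_0) = 0.540302, coefficient = 1
x_1 = 2.1250, f(x_1) = -0.526266, coefficient = 2
x_2 = 3.2500, f(x_2) = -0.994130, coefficient = 1

I ≈ (1.125000/2) × -1.506360 = -0.847328
Exact value: -0.949666
Error: 0.102339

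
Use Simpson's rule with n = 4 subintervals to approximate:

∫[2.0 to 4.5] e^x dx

f(x) = e^x
a = 2.0, b = 4.5, n = 4
h = (b - a)/n = 0.625000

Simpson's rule: (h/3)[f(x₀) + 4f(x₁) + 2f(x₂) + ... + f(xₙ)]

x_0 = 2.0000, f(x_0) = 7.389056, coefficient = 1
x_1 = 2.6250, f(x_1) = 13.804574, coefficient = 4
x_2 = 3.2500, f(x_2) = 25.790340, coefficient = 2
x_3 = 3.8750, f(x_3) = 48.182698, coefficient = 4
x_4 = 4.5000, f(x_4) = 90.017131, coefficient = 1

I ≈ (0.625000/3) × 396.935957 = 82.694991
Exact value: 82.628075
Error: 0.066916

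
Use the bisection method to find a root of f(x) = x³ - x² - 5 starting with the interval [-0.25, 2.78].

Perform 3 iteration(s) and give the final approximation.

f(x) = x³ - x² - 5
Initial interval: [-0.25, 2.78]

Iteration 1:
  c_1 = (-0.250000 + 2.780000)/2 = 1.265000
  f(c_1) = f(1.265000) = -4.575940
  f(a) × f(c) ≥ 0, new interval: [1.265000, 2.780000]
Iteration 2:
  c_2 = (1.265000 + 2.780000)/2 = 2.022500
  f(c_2) = f(2.022500) = -0.817457
  f(a) × f(c) ≥ 0, new interval: [2.022500, 2.780000]
Iteration 3:
  c_3 = (2.022500 + 2.780000)/2 = 2.401250
  f(c_3) = f(2.401250) = 3.079610
  f(a) × f(c) < 0, new interval: [2.022500, 2.401250]

After 3 iteration(s), the approximation is c_3 = 2.401250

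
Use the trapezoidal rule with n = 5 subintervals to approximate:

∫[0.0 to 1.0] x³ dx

f(x) = x³
a = 0.0, b = 1.0, n = 5
h = (b - a)/n = 0.200000

Trapezoidal rule: (h/2)[f(x₀) + 2f(x₁) + 2f(x₂) + ... + f(xₙ)]

x_0 = 0.0000, f(x_0) = 0.000000, coefficient = 1
x_1 = 0.2000, f(x_1) = 0.008000, coefficient = 2
x_2 = 0.4000, f(x_2) = 0.064000, coefficient = 2
x_3 = 0.6000, f(x_3) = 0.216000, coefficient = 2
x_4 = 0.8000, f(x_4) = 0.512000, coefficient = 2
x_5 = 1.0000, f(x_5) = 1.000000, coefficient = 1

I ≈ (0.200000/2) × 2.600000 = 0.260000
Exact value: 0.250000
Error: 0.010000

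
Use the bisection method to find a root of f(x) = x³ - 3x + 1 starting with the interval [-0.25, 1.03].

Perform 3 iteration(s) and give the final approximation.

f(x) = x³ - 3x + 1
Initial interval: [-0.25, 1.03]

Iteration 1:
  c_1 = (-0.250000 + 1.030000)/2 = 0.390000
  f(c_1) = f(0.390000) = -0.110681
  f(a) × f(c) < 0, new interval: [-0.250000, 0.390000]
Iteration 2:
  c_2 = (-0.250000 + 0.390000)/2 = 0.070000
  f(c_2) = f(0.070000) = 0.790343
  f(a) × f(c) ≥ 0, new interval: [0.070000, 0.390000]
Iteration 3:
  c_3 = (0.070000 + 0.390000)/2 = 0.230000
  f(c_3) = f(0.230000) = 0.322167
  f(a) × f(c) ≥ 0, new interval: [0.230000, 0.390000]

After 3 iteration(s), the approximation is c_3 = 0.230000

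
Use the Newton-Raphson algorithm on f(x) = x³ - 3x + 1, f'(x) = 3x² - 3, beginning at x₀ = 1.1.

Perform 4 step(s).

f(x) = x³ - 3x + 1
f'(x) = 3x² - 3
x₀ = 1.1

Newton-Raphson formula: x_{n+1} = x_n - f(x_n)/f'(x_n)

Iteration 1:
  f(1.100000) = -0.969000
  f'(1.100000) = 0.630000
  x_1 = 1.100000 - (-0.969000)/0.630000 = 2.638095
Iteration 2:
  f(2.638095) = 11.445661
  f'(2.638095) = 17.878639
  x_2 = 2.638095 - 11.445661/17.878639 = 1.997909
Iteration 3:
  f(1.997909) = 2.981206
  f'(1.997909) = 8.974920
  x_3 = 1.997909 - 2.981206/8.974920 = 1.665738
Iteration 4:
  f(1.665738) = 0.624682
  f'(1.665738) = 5.324050
  x_4 = 1.665738 - 0.624682/5.324050 = 1.548406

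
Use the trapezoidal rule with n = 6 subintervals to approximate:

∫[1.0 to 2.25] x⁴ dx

f(x) = x⁴
a = 1.0, b = 2.25, n = 6
h = (b - a)/n = 0.208333

Trapezoidal rule: (h/2)[f(x₀) + 2f(x₁) + 2f(x₂) + ... + f(xₙ)]

x_0 = 1.0000, f(x_0) = 1.000000, coefficient = 1
x_1 = 1.2083, f(x_1) = 2.131803, coefficient = 2
x_2 = 1.4167, f(x_2) = 4.027826, coefficient = 2
x_3 = 1.6250, f(x_3) = 6.972900, coefficient = 2
x_4 = 1.8333, f(x_4) = 11.297068, coefficient = 2
x_5 = 2.0417, f(x_5) = 17.375582, coefficient = 2
x_6 = 2.2500, f(x_6) = 25.628906, coefficient = 1

I ≈ (0.208333/2) × 110.239264 = 11.483257
Exact value: 11.333008
Error: 0.150249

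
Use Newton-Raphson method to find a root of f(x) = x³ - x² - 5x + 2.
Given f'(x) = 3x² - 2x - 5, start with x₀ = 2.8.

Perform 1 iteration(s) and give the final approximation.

f(x) = x³ - x² - 5x + 2
f'(x) = 3x² - 2x - 5
x₀ = 2.8

Newton-Raphson formula: x_{n+1} = x_n - f(x_n)/f'(x_n)

Iteration 1:
  f(2.800000) = 2.112000
  f'(2.800000) = 12.920000
  x_1 = 2.800000 - 2.112000/12.920000 = 2.636533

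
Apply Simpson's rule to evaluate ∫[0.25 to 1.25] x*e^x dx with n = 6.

f(x) = x*e^x
a = 0.25, b = 1.25, n = 6
h = (b - a)/n = 0.166667

Simpson's rule: (h/3)[f(x₀) + 4f(x₁) + 2f(x₂) + ... + f(xₙ)]

x_0 = 0.2500, f(x_0) = 0.321006, coefficient = 1
x_1 = 0.4167, f(x_1) = 0.632040, coefficient = 4
x_2 = 0.5833, f(x_2) = 1.045334, coefficient = 2
x_3 = 0.7500, f(x_3) = 1.587750, coefficient = 4
x_4 = 0.9167, f(x_4) = 2.292528, coefficient = 2
x_5 = 1.0833, f(x_5) = 3.200721, coefficient = 4
x_6 = 1.2500, f(x_6) = 4.362929, coefficient = 1

I ≈ (0.166667/3) × 33.041705 = 1.835650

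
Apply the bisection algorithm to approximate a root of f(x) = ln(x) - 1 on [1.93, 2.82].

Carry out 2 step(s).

f(x) = ln(x) - 1
Initial interval: [1.93, 2.82]

Iteration 1:
  c_1 = (1.930000 + 2.820000)/2 = 2.375000
  f(c_1) = f(2.375000) = -0.135003
  f(a) × f(c) ≥ 0, new interval: [2.375000, 2.820000]
Iteration 2:
  c_2 = (2.375000 + 2.820000)/2 = 2.597500
  f(c_2) = f(2.597500) = -0.045451
  f(a) × f(c) ≥ 0, new interval: [2.597500, 2.820000]

After 2 iteration(s), the approximation is c_2 = 2.597500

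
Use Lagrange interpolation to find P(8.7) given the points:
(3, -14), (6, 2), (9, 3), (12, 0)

Lagrange interpolation formula:
P(x) = Σ yᵢ × Lᵢ(x)
where Lᵢ(x) = Π_{j≠i} (x - xⱼ)/(xᵢ - xⱼ)

L_0(8.7) = (8.7 - 6)/(3 - 6) × (8.7 - 9)/(3 - 9) × (8.7 - 12)/(3 - 12) = -0.016500
L_1(8.7) = (8.7 - 3)/(6 - 3) × (8.7 - 9)/(6 - 9) × (8.7 - 12)/(6 - 12) = 0.104500
L_2(8.7) = (8.7 - 3)/(9 - 3) × (8.7 - 6)/(9 - 6) × (8.7 - 12)/(9 - 12) = 0.940500
L_3(8.7) = (8.7 - 3)/(12 - 3) × (8.7 - 6)/(12 - 6) × (8.7 - 9)/(12 - 9) = -0.028500

P(8.7) = (-14)×L_0(8.7) + 2×L_1(8.7) + 3×L_2(8.7) + 0×L_3(8.7)
P(8.7) = 3.261500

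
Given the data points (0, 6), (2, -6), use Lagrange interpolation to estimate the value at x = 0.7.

Lagrange interpolation formula:
P(x) = Σ yᵢ × Lᵢ(x)
where Lᵢ(x) = Π_{j≠i} (x - xⱼ)/(xᵢ - xⱼ)

L_0(0.7) = (0.7 - 2)/(0 - 2) = 0.650000
L_1(0.7) = (0.7 - 0)/(2 - 0) = 0.350000

P(0.7) = 6×L_0(0.7) + (-6)×L_1(0.7)
P(0.7) = 1.800000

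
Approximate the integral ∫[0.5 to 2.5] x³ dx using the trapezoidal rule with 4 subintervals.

f(x) = x³
a = 0.5, b = 2.5, n = 4
h = (b - a)/n = 0.500000

Trapezoidal rule: (h/2)[f(x₀) + 2f(x₁) + 2f(x₂) + ... + f(xₙ)]

x_0 = 0.5000, f(x_0) = 0.125000, coefficient = 1
x_1 = 1.0000, f(x_1) = 1.000000, coefficient = 2
x_2 = 1.5000, f(x_2) = 3.375000, coefficient = 2
x_3 = 2.0000, f(x_3) = 8.000000, coefficient = 2
x_4 = 2.5000, f(x_4) = 15.625000, coefficient = 1

I ≈ (0.500000/2) × 40.500000 = 10.125000
Exact value: 9.750000
Error: 0.375000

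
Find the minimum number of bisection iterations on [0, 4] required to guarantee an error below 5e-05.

We need (b-a)/2^n ≤ 5e-05
(4 - 0)/2^n ≤ 5e-05
4/2^n ≤ 5e-05
2^n ≥ 80000
n ≥ log₂(80000) = 16.29
n ≥ 17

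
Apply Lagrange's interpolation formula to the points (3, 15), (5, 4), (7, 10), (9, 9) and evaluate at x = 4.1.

Lagrange interpolation formula:
P(x) = Σ yᵢ × Lᵢ(x)
where Lᵢ(x) = Π_{j≠i} (x - xⱼ)/(xᵢ - xⱼ)

L_0(4.1) = (4.1 - 5)/(3 - 5) × (4.1 - 7)/(3 - 7) × (4.1 - 9)/(3 - 9) = 0.266438
L_1(4.1) = (4.1 - 3)/(5 - 3) × (4.1 - 7)/(5 - 7) × (4.1 - 9)/(5 - 9) = 0.976937
L_2(4.1) = (4.1 - 3)/(7 - 3) × (4.1 - 5)/(7 - 5) × (4.1 - 9)/(7 - 9) = -0.303188
L_3(4.1) = (4.1 - 3)/(9 - 3) × (4.1 - 5)/(9 - 5) × (4.1 - 7)/(9 - 7) = 0.059813

P(4.1) = 15×L_0(4.1) + 4×L_1(4.1) + 10×L_2(4.1) + 9×L_3(4.1)
P(4.1) = 5.410750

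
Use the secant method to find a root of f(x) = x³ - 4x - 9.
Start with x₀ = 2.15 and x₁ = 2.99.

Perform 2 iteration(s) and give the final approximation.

f(x) = x³ - 4x - 9
x₀ = 2.15, x₁ = 2.99

Secant formula: x_{n+1} = x_n - f(x_n)(x_n - x_{n-1})/(f(x_n) - f(x_{n-1}))

Iteration 1:
  f(2.150000) = -7.661625
  f(2.990000) = 5.770899
  x_2 = 2.990000 - 5.770899×(2.990000 - 2.150000)/(5.770899 - (-7.661625))
       = 2.629118
Iteration 2:
  f(2.990000) = 5.770899
  f(2.629118) = -1.343320
  x_3 = 2.629118 - (-1.343320)×(2.629118 - 2.990000)/(-1.343320 - 5.770899)
       = 2.697260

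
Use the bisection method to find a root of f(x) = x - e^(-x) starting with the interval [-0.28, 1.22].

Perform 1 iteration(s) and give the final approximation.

f(x) = x - e^(-x)
Initial interval: [-0.28, 1.22]

Iteration 1:
  c_1 = (-0.280000 + 1.220000)/2 = 0.470000
  f(c_1) = f(0.470000) = -0.155002
  f(a) × f(c) ≥ 0, new interval: [0.470000, 1.220000]

After 1 iteration(s), the approximation is c_1 = 0.470000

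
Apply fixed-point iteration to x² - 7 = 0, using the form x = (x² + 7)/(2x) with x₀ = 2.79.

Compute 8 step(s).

Equation: x² - 7 = 0
Fixed-point form: x = (x² + 7)/(2x)
x₀ = 2.79

x_1 = g(2.790000) = 2.649480
x_2 = g(2.649480) = 2.645754
x_3 = g(2.645754) = 2.645751
x_4 = g(2.645751) = 2.645751
x_5 = g(2.645751) = 2.645751
x_6 = g(2.645751) = 2.645751
x_7 = g(2.645751) = 2.645751
x_8 = g(2.645751) = 2.645751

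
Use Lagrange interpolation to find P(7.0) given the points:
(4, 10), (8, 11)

Lagrange interpolation formula:
P(x) = Σ yᵢ × Lᵢ(x)
where Lᵢ(x) = Π_{j≠i} (x - xⱼ)/(xᵢ - xⱼ)

L_0(7.0) = (7.0 - 8)/(4 - 8) = 0.250000
L_1(7.0) = (7.0 - 4)/(8 - 4) = 0.750000

P(7.0) = 10×L_0(7.0) + 11×L_1(7.0)
P(7.0) = 10.750000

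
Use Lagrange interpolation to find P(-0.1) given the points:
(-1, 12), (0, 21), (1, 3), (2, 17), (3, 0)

Lagrange interpolation formula:
P(x) = Σ yᵢ × Lᵢ(x)
where Lᵢ(x) = Π_{j≠i} (x - xⱼ)/(xᵢ - xⱼ)

L_0(-0.1) = (-0.1 - 0)/(-1 - 0) × (-0.1 - 1)/(-1 - 1) × (-0.1 - 2)/(-1 - 2) × (-0.1 - 3)/(-1 - 3) = 0.029838
L_1(-0.1) = (-0.1 - (-1))/(0 - (-1)) × (-0.1 - 1)/(0 - 1) × (-0.1 - 2)/(0 - 2) × (-0.1 - 3)/(0 - 3) = 1.074150
L_2(-0.1) = (-0.1 - (-1))/(1 - (-1)) × (-0.1 - 0)/(1 - 0) × (-0.1 - 2)/(1 - 2) × (-0.1 - 3)/(1 - 3) = -0.146475
L_3(-0.1) = (-0.1 - (-1))/(2 - (-1)) × (-0.1 - 0)/(2 - 0) × (-0.1 - 1)/(2 - 1) × (-0.1 - 3)/(2 - 3) = 0.051150
L_4(-0.1) = (-0.1 - (-1))/(3 - (-1)) × (-0.1 - 0)/(3 - 0) × (-0.1 - 1)/(3 - 1) × (-0.1 - 2)/(3 - 2) = -0.008663

P(-0.1) = 12×L_0(-0.1) + 21×L_1(-0.1) + 3×L_2(-0.1) + 17×L_3(-0.1) + 0×L_4(-0.1)
P(-0.1) = 23.345325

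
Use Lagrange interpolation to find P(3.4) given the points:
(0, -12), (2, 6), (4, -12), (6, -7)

Lagrange interpolation formula:
P(x) = Σ yᵢ × Lᵢ(x)
where Lᵢ(x) = Π_{j≠i} (x - xⱼ)/(xᵢ - xⱼ)

L_0(3.4) = (3.4 - 2)/(0 - 2) × (3.4 - 4)/(0 - 4) × (3.4 - 6)/(0 - 6) = -0.045500
L_1(3.4) = (3.4 - 0)/(2 - 0) × (3.4 - 4)/(2 - 4) × (3.4 - 6)/(2 - 6) = 0.331500
L_2(3.4) = (3.4 - 0)/(4 - 0) × (3.4 - 2)/(4 - 2) × (3.4 - 6)/(4 - 6) = 0.773500
L_3(3.4) = (3.4 - 0)/(6 - 0) × (3.4 - 2)/(6 - 2) × (3.4 - 4)/(6 - 4) = -0.059500

P(3.4) = (-12)×L_0(3.4) + 6×L_1(3.4) + (-12)×L_2(3.4) + (-7)×L_3(3.4)
P(3.4) = -6.330500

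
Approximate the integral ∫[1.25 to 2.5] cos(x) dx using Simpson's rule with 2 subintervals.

f(x) = cos(x)
a = 1.25, b = 2.5, n = 2
h = (b - a)/n = 0.625000

Simpson's rule: (h/3)[f(x₀) + 4f(x₁) + 2f(x₂) + ... + f(xₙ)]

x_0 = 1.2500, f(x_0) = 0.315322, coefficient = 1
x_1 = 1.8750, f(x_1) = -0.299534, coefficient = 4
x_2 = 2.5000, f(x_2) = -0.801144, coefficient = 1

I ≈ (0.625000/3) × -1.683955 = -0.350824
Exact value: -0.350512
Error: 0.000312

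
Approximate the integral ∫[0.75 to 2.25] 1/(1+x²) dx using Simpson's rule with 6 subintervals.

f(x) = 1/(1+x²)
a = 0.75, b = 2.25, n = 6
h = (b - a)/n = 0.250000

Simpson's rule: (h/3)[f(x₀) + 4f(x₁) + 2f(x₂) + ... + f(xₙ)]

x_0 = 0.7500, f(x_0) = 0.640000, coefficient = 1
x_1 = 1.0000, f(x_1) = 0.500000, coefficient = 4
x_2 = 1.2500, f(x_2) = 0.390244, coefficient = 2
x_3 = 1.5000, f(x_3) = 0.307692, coefficient = 4
x_4 = 1.7500, f(x_4) = 0.246154, coefficient = 2
x_5 = 2.0000, f(x_5) = 0.200000, coefficient = 4
x_6 = 2.2500, f(x_6) = 0.164948, coefficient = 1

I ≈ (0.250000/3) × 6.108513 = 0.509043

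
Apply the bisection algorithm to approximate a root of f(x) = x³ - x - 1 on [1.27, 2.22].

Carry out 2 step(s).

f(x) = x³ - x - 1
Initial interval: [1.27, 2.22]

Iteration 1:
  c_1 = (1.270000 + 2.220000)/2 = 1.745000
  f(c_1) = f(1.745000) = 2.568569
  f(a) × f(c) < 0, new interval: [1.270000, 1.745000]
Iteration 2:
  c_2 = (1.270000 + 1.745000)/2 = 1.507500
  f(c_2) = f(1.507500) = 0.918379
  f(a) × f(c) < 0, new interval: [1.270000, 1.507500]

After 2 iteration(s), the approximation is c_2 = 1.507500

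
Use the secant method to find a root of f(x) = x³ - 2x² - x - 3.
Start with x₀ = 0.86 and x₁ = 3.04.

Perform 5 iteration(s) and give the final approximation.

f(x) = x³ - 2x² - x - 3
x₀ = 0.86, x₁ = 3.04

Secant formula: x_{n+1} = x_n - f(x_n)(x_n - x_{n-1})/(f(x_n) - f(x_{n-1}))

Iteration 1:
  f(0.860000) = -4.703144
  f(3.040000) = 3.571264
  x_2 = 3.040000 - 3.571264×(3.040000 - 0.860000)/(3.571264 - (-4.703144))
       = 2.099104
Iteration 2:
  f(3.040000) = 3.571264
  f(2.099104) = -4.662427
  x_3 = 2.099104 - (-4.662427)×(2.099104 - 3.040000)/(-4.662427 - 3.571264)
       = 2.631898
Iteration 3:
  f(2.099104) = -4.662427
  f(2.631898) = -1.254813
  x_4 = 2.631898 - (-1.254813)×(2.631898 - 2.099104)/(-1.254813 - (-4.662427))
       = 2.828093
Iteration 4:
  f(2.631898) = -1.254813
  f(2.828093) = 0.795083
  x_5 = 2.828093 - 0.795083×(2.828093 - 2.631898)/(0.795083 - (-1.254813))
       = 2.751996
Iteration 5:
  f(2.828093) = 0.795083
  f(2.751996) = -0.056772
  x_6 = 2.751996 - (-0.056772)×(2.751996 - 2.828093)/(-0.056772 - 0.795083)
       = 2.757067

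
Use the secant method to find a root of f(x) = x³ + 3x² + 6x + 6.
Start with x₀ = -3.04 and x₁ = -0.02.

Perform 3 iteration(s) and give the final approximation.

f(x) = x³ + 3x² + 6x + 6
x₀ = -3.04, x₁ = -0.02

Secant formula: x_{n+1} = x_n - f(x_n)(x_n - x_{n-1})/(f(x_n) - f(x_{n-1}))

Iteration 1:
  f(-3.040000) = -12.609664
  f(-0.020000) = 5.881192
  x_2 = -0.020000 - 5.881192×(-0.020000 - (-3.040000))/(5.881192 - (-12.609664))
       = -0.980540
Iteration 2:
  f(-0.020000) = 5.881192
  f(-0.980540) = 2.058389
  x_3 = -0.980540 - 2.058389×(-0.980540 - (-0.020000))/(2.058389 - 5.881192)
       = -1.497742
Iteration 3:
  f(-0.980540) = 2.058389
  f(-1.497742) = 0.383459
  x_4 = -1.497742 - 0.383459×(-1.497742 - (-0.980540))/(0.383459 - 2.058389)
       = -1.616151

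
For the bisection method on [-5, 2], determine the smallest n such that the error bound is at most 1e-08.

We need (b-a)/2^n ≤ 1e-08
(2 - (-5))/2^n ≤ 1e-08
7/2^n ≤ 1e-08
2^n ≥ 700000000
n ≥ log₂(700000000) = 29.38
n ≥ 30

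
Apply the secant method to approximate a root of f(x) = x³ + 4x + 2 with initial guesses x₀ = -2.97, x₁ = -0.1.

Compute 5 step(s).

f(x) = x³ + 4x + 2
x₀ = -2.97, x₁ = -0.1

Secant formula: x_{n+1} = x_n - f(x_n)(x_n - x_{n-1})/(f(x_n) - f(x_{n-1}))

Iteration 1:
  f(-2.970000) = -36.078073
  f(-0.100000) = 1.599000
  x_2 = -0.100000 - 1.599000×(-0.100000 - (-2.970000))/(1.599000 - (-36.078073))
       = -0.221802
Iteration 2:
  f(-0.100000) = 1.599000
  f(-0.221802) = 1.101882
  x_3 = -0.221802 - 1.101882×(-0.221802 - (-0.100000))/(1.101882 - 1.599000)
       = -0.491780
Iteration 3:
  f(-0.221802) = 1.101882
  f(-0.491780) = -0.086054
  x_4 = -0.491780 - (-0.086054)×(-0.491780 - (-0.221802))/(-0.086054 - 1.101882)
       = -0.472222
Iteration 4:
  f(-0.491780) = -0.086054
  f(-0.472222) = 0.005808
  x_5 = -0.472222 - 0.005808×(-0.472222 - (-0.491780))/(0.005808 - (-0.086054))
       = -0.473459
Iteration 5:
  f(-0.472222) = 0.005808
  f(-0.473459) = 0.000033
  x_6 = -0.473459 - 0.000033×(-0.473459 - (-0.472222))/(0.000033 - 0.005808)
       = -0.473466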